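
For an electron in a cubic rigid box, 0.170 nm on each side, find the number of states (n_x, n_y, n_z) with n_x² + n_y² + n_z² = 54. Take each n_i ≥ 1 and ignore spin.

degeneracy = 12

The level has n_x² + n_y² + n_z² = 54. The ordered positive-integer solutions are (1, 2, 7), (1, 7, 2), (2, 1, 7), (2, 5, 5), (2, 7, 1), (3, 3, 6), (3, 6, 3), (5, 2, 5), (5, 5, 2), (6, 3, 3), (7, 1, 2), (7, 2, 1).
That gives 12 states.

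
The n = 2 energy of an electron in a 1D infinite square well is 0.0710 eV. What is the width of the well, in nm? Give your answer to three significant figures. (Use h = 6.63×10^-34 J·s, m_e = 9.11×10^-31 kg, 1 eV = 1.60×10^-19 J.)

From E_n = n²h²/(8m_eL²), L = n·h/√(8m_eE_n).
E_2 = 0.0710 eV = 1.136×10^-20 J, so L = 2·6.63×10^-34/√(8·9.11×10^-31·1.136×10^-20) = 4.61×10^-9 m = 4.61 nm.

L = 4.61 nm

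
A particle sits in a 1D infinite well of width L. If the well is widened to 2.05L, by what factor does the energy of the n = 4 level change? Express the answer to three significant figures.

0.238

E_n ∝ 1/L², so the energy scales by 1/2.05² = 0.238.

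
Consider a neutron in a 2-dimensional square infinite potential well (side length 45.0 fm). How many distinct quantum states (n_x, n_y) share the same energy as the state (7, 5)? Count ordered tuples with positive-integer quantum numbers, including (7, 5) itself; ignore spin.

The level has n_x² + n_y² = 74. The ordered positive-integer solutions are (5, 7), (7, 5).
That gives 2 states.

degeneracy = 2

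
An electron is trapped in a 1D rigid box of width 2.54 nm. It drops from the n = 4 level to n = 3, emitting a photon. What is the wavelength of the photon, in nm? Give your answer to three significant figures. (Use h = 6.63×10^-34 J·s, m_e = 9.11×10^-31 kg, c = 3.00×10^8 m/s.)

λ = 3.04×10^3 nm

E_1 = h²/(8m_eL²) = 9.349×10^-21 J, so ΔE = (4² − 3²)E_1 = 6.544×10^-20 J.
λ = hc/ΔE = (6.63×10^-34·3.00×10^8)/6.544×10^-20 = 3.04×10^-6 m = 3.04×10^3 nm.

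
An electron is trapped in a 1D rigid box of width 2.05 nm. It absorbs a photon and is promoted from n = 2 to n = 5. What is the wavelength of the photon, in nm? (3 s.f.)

E_1 = h²/(8m_eL²) = 1.434×10^-20 J, so ΔE = (5² − 2²)E_1 = 3.011×10^-19 J.
λ = hc/ΔE = (6.626×10^-34·2.998×10^8)/3.011×10^-19 = 6.60×10^-7 m = 660 nm.

λ = 660 nm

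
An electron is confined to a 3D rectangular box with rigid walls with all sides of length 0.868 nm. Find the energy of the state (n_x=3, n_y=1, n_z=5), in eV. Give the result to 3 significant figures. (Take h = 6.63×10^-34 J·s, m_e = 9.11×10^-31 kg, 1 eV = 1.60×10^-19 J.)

For a 3D rectangular well E = (h²/8m_e)·Σ n_i²/L_i² = (6.63×10^-34)²/(8·9.11×10^-31) · [3²/(0.868 nm)² + 1²/(0.868 nm)² + 5²/(0.868 nm)²].
Evaluating gives E = 2.802×10^-18 J = 17.5 eV.

E = 17.5 eV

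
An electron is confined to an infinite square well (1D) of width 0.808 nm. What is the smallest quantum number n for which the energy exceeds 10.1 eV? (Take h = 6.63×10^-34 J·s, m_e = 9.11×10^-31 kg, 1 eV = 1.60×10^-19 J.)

E_1 = h²/(8m_eL²) = 9.238×10^-20 J = 0.5774 eV.
Need n² > 10.1/0.5774 = 17.49, i.e. n > 4.182.
The smallest integer satisfying this is n = 5.

n = 5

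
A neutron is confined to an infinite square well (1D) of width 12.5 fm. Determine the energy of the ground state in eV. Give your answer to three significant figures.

For an infinite well E_n = n²h²/(8m_nL²), so E_1 = h²/(8m_nL²) = (6.626×10^-34)²/(8·1.675×10^-27·(1.25×10^-14 m)²) = 2.097×10^-13 J.
Converting, E_1 = 2.097×10^-13 J / (1.602×10^-19 J/eV) = 1.31×10^6 eV.

E_1 = 1.31×10^6 eV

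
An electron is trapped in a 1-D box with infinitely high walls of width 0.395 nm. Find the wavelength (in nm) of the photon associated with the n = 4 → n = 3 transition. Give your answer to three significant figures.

λ = 73.5 nm

E_1 = h²/(8m_eL²) = 3.861×10^-19 J, so ΔE = (4² − 3²)E_1 = 2.703×10^-18 J.
λ = hc/ΔE = (6.626×10^-34·2.998×10^8)/2.703×10^-18 = 7.35×10^-8 m = 73.5 nm.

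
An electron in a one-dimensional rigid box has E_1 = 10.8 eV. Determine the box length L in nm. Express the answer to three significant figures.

L = 0.187 nm

From E_n = n²h²/(8m_eL²), L = n·h/√(8m_eE_n).
E_1 = 10.8 eV = 1.730×10^-18 J, so L = 1·6.626×10^-34/√(8·9.109×10^-31·1.730×10^-18) = 1.87×10^-10 m = 0.187 nm.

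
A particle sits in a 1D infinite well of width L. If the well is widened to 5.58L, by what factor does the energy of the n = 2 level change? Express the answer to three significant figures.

0.0321

E_n ∝ 1/L², so the energy scales by 1/5.58² = 0.0321.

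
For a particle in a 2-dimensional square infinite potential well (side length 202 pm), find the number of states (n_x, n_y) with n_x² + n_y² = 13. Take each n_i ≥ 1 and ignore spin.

The level has n_x² + n_y² = 13. The ordered positive-integer solutions are (2, 3), (3, 2).
That gives 2 states.

degeneracy = 2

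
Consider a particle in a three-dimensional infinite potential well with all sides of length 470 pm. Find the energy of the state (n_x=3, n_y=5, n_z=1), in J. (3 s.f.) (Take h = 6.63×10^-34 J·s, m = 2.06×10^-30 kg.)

For a 3D rectangular well E = (h²/8m)·Σ n_i²/L_i² = (6.63×10^-34)²/(8·2.06×10^-30) · [3²/(470 pm)² + 5²/(470 pm)² + 1²/(470 pm)²].
Evaluating gives E = 4.23×10^-18 J.

E = 4.23×10^-18 J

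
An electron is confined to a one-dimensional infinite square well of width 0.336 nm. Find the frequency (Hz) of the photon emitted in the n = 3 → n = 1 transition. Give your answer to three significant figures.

f = 6.44×10^15 Hz

E_1 = h²/(8m_eL²) = 5.337×10^-19 J and ΔE = (3² − 1²)E_1 = 4.270×10^-18 J.
f = ΔE/h = 4.270×10^-18/6.626×10^-34 = 6.44×10^15 Hz.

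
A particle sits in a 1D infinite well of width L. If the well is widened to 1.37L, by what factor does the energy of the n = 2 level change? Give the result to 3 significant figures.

E_n ∝ 1/L², so the energy scales by 1/1.37² = 0.533.

0.533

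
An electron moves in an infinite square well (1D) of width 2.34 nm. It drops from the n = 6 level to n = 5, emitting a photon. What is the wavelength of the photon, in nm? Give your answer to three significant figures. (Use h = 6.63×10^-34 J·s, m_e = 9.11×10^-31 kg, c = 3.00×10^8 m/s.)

λ = 1.64×10^3 nm

E_1 = h²/(8m_eL²) = 1.102×10^-20 J, so ΔE = (6² − 5²)E_1 = 1.212×10^-19 J.
λ = hc/ΔE = (6.63×10^-34·3.00×10^8)/1.212×10^-19 = 1.64×10^-6 m = 1.64×10^3 nm.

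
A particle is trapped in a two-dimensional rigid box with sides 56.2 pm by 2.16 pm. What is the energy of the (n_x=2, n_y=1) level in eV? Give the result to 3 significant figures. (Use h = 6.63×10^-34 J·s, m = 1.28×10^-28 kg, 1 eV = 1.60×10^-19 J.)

For a 2D rectangular well E = (h²/8m)·Σ n_i²/L_i² = (6.63×10^-34)²/(8·1.28×10^-28) · [2²/(56.2 pm)² + 1²/(2.16 pm)²].
Evaluating gives E = 9.255×10^-17 J = 578 eV.

E = 578 eV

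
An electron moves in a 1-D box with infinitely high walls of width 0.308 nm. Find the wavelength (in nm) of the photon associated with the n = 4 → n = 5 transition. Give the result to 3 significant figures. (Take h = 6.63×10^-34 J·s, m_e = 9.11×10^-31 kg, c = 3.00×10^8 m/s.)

λ = 34.8 nm

E_1 = h²/(8m_eL²) = 6.358×10^-19 J, so ΔE = (5² − 4²)E_1 = 5.722×10^-18 J.
λ = hc/ΔE = (6.63×10^-34·3.00×10^8)/5.722×10^-18 = 3.48×10^-8 m = 34.8 nm.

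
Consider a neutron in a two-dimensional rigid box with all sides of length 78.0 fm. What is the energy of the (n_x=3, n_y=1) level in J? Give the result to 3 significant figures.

For a 2D rectangular well E = (h²/8m_n)·Σ n_i²/L_i² = (6.626×10^-34)²/(8·1.675×10^-27) · [3²/(78.0 fm)² + 1²/(78.0 fm)²].
Evaluating gives E = 5.39×10^-14 J.

E = 5.39×10^-14 J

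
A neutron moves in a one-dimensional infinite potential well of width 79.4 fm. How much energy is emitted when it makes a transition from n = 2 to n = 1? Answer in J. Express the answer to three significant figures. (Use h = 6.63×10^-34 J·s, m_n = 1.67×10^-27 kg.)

|ΔE| = 1.57×10^-14 J

E_1 = h²/(8m_nL²) = 5.219×10^-15 J.
|ΔE| = |2² − 1²|·E_1 = 3·5.219×10^-15 J = 1.57×10^-14 J.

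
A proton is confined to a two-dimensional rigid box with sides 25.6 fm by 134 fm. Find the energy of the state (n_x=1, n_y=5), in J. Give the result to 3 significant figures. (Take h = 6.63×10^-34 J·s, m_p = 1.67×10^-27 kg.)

E = 9.60×10^-14 J

For a 2D rectangular well E = (h²/8m_p)·Σ n_i²/L_i² = (6.63×10^-34)²/(8·1.67×10^-27) · [1²/(25.6 fm)² + 5²/(134 fm)²].
Evaluating gives E = 9.60×10^-14 J.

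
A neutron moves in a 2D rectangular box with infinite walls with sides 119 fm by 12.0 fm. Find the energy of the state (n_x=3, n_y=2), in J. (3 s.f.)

For a 2D rectangular well E = (h²/8m_n)·Σ n_i²/L_i² = (6.626×10^-34)²/(8·1.675×10^-27) · [3²/(119 fm)² + 2²/(12.0 fm)²].
Evaluating gives E = 9.31×10^-13 J.

E = 9.31×10^-13 J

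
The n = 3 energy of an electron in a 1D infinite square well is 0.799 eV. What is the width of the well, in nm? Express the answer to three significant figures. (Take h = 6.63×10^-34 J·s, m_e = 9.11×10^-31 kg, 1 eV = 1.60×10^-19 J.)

From E_n = n²h²/(8m_eL²), L = n·h/√(8m_eE_n).
E_3 = 0.799 eV = 1.278×10^-19 J, so L = 3·6.63×10^-34/√(8·9.11×10^-31·1.278×10^-19) = 2.06×10^-9 m = 2.06 nm.

L = 2.06 nm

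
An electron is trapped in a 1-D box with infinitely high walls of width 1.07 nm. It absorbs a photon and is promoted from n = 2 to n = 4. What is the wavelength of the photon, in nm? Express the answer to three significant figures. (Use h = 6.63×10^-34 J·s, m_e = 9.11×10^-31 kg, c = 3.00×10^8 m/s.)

E_1 = h²/(8m_eL²) = 5.268×10^-20 J, so ΔE = (4² − 2²)E_1 = 6.322×10^-19 J.
λ = hc/ΔE = (6.63×10^-34·3.00×10^8)/6.322×10^-19 = 3.15×10^-7 m = 315 nm.

λ = 315 nm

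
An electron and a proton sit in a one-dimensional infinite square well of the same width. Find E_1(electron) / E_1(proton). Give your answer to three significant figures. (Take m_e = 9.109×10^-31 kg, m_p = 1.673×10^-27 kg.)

1.84×10^3

E_n ∝ 1/m at fixed n and L, so the ratio is m_p/m_e = 1.673×10^-27/9.109×10^-31 = 1.84×10^3.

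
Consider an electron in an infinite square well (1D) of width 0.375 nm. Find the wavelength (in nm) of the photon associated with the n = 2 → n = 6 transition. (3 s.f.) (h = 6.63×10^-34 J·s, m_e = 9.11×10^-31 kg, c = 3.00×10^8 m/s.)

E_1 = h²/(8m_eL²) = 4.289×10^-19 J, so ΔE = (6² − 2²)E_1 = 1.372×10^-17 J.
λ = hc/ΔE = (6.63×10^-34·3.00×10^8)/1.372×10^-17 = 1.45×10^-8 m = 14.5 nm.

λ = 14.5 nm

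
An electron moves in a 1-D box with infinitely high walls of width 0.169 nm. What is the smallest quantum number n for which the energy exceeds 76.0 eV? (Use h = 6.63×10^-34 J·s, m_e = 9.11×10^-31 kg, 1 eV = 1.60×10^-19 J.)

n = 3

E_1 = h²/(8m_eL²) = 2.112×10^-18 J = 13.20 eV.
Need n² > 76.0/13.20 = 5.758, i.e. n > 2.400.
The smallest integer satisfying this is n = 3.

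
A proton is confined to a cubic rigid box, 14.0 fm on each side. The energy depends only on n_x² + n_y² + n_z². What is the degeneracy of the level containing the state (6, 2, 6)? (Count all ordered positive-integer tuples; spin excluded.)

The level has n_x² + n_y² + n_z² = 76. The ordered positive-integer solutions are (2, 6, 6), (6, 2, 6), (6, 6, 2).
That gives 3 states.

degeneracy = 3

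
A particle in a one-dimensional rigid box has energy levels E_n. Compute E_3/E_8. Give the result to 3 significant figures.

E_n ∝ n², so E_3/E_8 = 3²/8² = 9/64 = 0.141.

0.141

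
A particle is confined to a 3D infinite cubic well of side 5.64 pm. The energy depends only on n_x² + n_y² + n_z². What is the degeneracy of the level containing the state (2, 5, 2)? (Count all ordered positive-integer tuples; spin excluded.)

degeneracy = 6

The level has n_x² + n_y² + n_z² = 33. The ordered positive-integer solutions are (1, 4, 4), (2, 2, 5), (2, 5, 2), (4, 1, 4), (4, 4, 1), (5, 2, 2).
That gives 6 states.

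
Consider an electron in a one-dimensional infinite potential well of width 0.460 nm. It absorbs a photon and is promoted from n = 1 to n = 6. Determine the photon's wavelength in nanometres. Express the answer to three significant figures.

E_1 = h²/(8m_eL²) = 2.847×10^-19 J, so ΔE = (6² − 1²)E_1 = 9.965×10^-18 J.
λ = hc/ΔE = (6.626×10^-34·2.998×10^8)/9.965×10^-18 = 1.99×10^-8 m = 19.9 nm.

λ = 19.9 nm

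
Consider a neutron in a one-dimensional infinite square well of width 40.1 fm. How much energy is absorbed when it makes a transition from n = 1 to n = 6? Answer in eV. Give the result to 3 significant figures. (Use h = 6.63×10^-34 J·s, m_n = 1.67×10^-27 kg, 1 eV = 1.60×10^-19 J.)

E_1 = h²/(8m_nL²) = 2.046×10^-14 J.
|ΔE| = |1² − 6²|·E_1 = 35·2.046×10^-14 J = 7.161×10^-13 J = 4.48×10^6 eV.

|ΔE| = 4.48×10^6 eV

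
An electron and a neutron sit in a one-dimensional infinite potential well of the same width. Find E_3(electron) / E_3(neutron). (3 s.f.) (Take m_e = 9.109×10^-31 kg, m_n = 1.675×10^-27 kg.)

1.84×10^3

E_n ∝ 1/m at fixed n and L, so the ratio is m_n/m_e = 1.675×10^-27/9.109×10^-31 = 1.84×10^3.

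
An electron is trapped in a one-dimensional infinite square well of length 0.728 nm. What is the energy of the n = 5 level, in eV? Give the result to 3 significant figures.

For an infinite well E_n = n²h²/(8m_eL²), so E_1 = h²/(8m_eL²) = (6.626×10^-34)²/(8·9.109×10^-31·(7.28×10^-10 m)²) = 1.137×10^-19 J.
Then E_5 = 5²·E_1 = 25·1.137×10^-19 J = 2.842×10^-18 J.
Converting, E_5 = 2.842×10^-18 J / (1.602×10^-19 J/eV) = 17.7 eV.

E_5 = 17.7 eV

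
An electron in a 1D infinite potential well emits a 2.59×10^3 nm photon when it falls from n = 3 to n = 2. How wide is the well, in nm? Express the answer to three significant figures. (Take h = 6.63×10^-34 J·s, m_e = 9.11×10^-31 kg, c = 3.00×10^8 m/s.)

L = 1.98 nm

The photon carries ΔE = hc/λ = 6.63×10^-34·3.00×10^8/2.59×10^-6 m = 7.680×10^-20 J.
Since ΔE = (3² − 2²)E_1, E_1 = 1.536×10^-20 J, and L = h/√(8m_eE_1) = 1.98×10^-9 m = 1.98 nm.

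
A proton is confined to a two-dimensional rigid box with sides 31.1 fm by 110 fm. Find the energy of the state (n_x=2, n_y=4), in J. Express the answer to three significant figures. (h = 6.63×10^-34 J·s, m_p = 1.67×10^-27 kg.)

For a 2D rectangular well E = (h²/8m_p)·Σ n_i²/L_i² = (6.63×10^-34)²/(8·1.67×10^-27) · [2²/(31.1 fm)² + 4²/(110 fm)²].
Evaluating gives E = 1.80×10^-13 J.

E = 1.80×10^-13 J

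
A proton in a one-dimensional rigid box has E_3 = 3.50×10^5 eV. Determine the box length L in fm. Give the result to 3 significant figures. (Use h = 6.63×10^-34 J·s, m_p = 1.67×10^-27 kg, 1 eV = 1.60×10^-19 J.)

L = 72.7 fm

From E_n = n²h²/(8m_pL²), L = n·h/√(8m_pE_n).
E_3 = 3.50×10^5 eV = 5.600×10^-14 J, so L = 3·6.63×10^-34/√(8·1.67×10^-27·5.600×10^-14) = 7.27×10^-14 m = 72.7 fm.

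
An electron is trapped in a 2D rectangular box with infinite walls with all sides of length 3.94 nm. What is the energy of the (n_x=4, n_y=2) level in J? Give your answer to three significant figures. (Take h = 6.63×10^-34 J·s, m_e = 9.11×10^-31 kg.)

E = 7.77×10^-20 J

For a 2D rectangular well E = (h²/8m_e)·Σ n_i²/L_i² = (6.63×10^-34)²/(8·9.11×10^-31) · [4²/(3.94 nm)² + 2²/(3.94 nm)²].
Evaluating gives E = 7.77×10^-20 J.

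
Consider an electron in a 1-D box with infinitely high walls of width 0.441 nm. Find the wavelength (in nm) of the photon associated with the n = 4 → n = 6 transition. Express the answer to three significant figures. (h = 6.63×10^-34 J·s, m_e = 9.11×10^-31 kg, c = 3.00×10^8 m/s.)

E_1 = h²/(8m_eL²) = 3.101×10^-19 J, so ΔE = (6² − 4²)E_1 = 6.202×10^-18 J.
λ = hc/ΔE = (6.63×10^-34·3.00×10^8)/6.202×10^-18 = 3.21×10^-8 m = 32.1 nm.

λ = 32.1 nm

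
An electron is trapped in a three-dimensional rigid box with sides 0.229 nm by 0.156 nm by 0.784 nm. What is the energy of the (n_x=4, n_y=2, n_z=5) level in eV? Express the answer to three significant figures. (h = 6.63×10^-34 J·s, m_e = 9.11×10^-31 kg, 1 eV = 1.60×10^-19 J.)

For a 3D rectangular well E = (h²/8m_e)·Σ n_i²/L_i² = (6.63×10^-34)²/(8·9.11×10^-31) · [4²/(0.229 nm)² + 2²/(0.156 nm)² + 5²/(0.784 nm)²].
Evaluating gives E = 3.077×10^-17 J = 192 eV.

E = 192 eV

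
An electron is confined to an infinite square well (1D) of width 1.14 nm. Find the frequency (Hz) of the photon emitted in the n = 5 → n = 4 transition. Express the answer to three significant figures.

f = 6.30×10^14 Hz

E_1 = h²/(8m_eL²) = 4.636×10^-20 J and ΔE = (5² − 4²)E_1 = 4.172×10^-19 J.
f = ΔE/h = 4.172×10^-19/6.626×10^-34 = 6.30×10^14 Hz.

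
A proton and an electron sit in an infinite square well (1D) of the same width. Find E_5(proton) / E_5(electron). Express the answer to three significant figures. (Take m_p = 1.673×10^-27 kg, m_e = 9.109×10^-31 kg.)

5.44×10^-4

E_n ∝ 1/m at fixed n and L, so the ratio is m_e/m_p = 9.109×10^-31/1.673×10^-27 = 5.44×10^-4.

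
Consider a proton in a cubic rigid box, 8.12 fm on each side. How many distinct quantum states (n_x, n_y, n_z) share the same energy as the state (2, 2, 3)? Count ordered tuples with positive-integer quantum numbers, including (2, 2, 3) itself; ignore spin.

The level has n_x² + n_y² + n_z² = 17. The ordered positive-integer solutions are (2, 2, 3), (2, 3, 2), (3, 2, 2).
That gives 3 states.

degeneracy = 3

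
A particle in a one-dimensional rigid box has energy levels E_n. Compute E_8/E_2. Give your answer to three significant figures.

E_n ∝ n², so E_8/E_2 = 8²/2² = 64/4 = 16.0.

16.0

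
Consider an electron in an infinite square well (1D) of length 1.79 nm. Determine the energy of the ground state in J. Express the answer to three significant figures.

For an infinite well E_n = n²h²/(8m_eL²), so E_1 = h²/(8m_eL²) = (6.626×10^-34)²/(8·9.109×10^-31·(1.79×10^-9 m)²) = 1.880×10^-20 J.

E_1 = 1.88×10^-20 J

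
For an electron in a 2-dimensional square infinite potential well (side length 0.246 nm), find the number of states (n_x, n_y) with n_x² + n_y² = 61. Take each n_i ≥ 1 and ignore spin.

degeneracy = 2

The level has n_x² + n_y² = 61. The ordered positive-integer solutions are (5, 6), (6, 5).
That gives 2 states.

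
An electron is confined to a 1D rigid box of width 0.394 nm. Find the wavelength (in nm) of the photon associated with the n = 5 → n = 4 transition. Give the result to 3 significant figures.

E_1 = h²/(8m_eL²) = 3.881×10^-19 J, so ΔE = (5² − 4²)E_1 = 3.493×10^-18 J.
λ = hc/ΔE = (6.626×10^-34·2.998×10^8)/3.493×10^-18 = 5.69×10^-8 m = 56.9 nm.

λ = 56.9 nm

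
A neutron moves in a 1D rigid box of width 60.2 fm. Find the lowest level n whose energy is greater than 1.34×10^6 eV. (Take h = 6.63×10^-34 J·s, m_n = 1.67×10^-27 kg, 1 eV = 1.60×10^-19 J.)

n = 5

E_1 = h²/(8m_nL²) = 9.079×10^-15 J = 5.674×10^4 eV.
Need n² > 1.34×10^6/5.674×10^4 = 23.62, i.e. n > 4.860.
The smallest integer satisfying this is n = 5.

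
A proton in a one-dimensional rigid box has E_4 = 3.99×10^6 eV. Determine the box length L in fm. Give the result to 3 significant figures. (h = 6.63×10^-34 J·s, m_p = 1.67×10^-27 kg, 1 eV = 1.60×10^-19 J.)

L = 28.7 fm

From E_n = n²h²/(8m_pL²), L = n·h/√(8m_pE_n).
E_4 = 3.99×10^6 eV = 6.384×10^-13 J, so L = 4·6.63×10^-34/√(8·1.67×10^-27·6.384×10^-13) = 2.87×10^-14 m = 28.7 fm.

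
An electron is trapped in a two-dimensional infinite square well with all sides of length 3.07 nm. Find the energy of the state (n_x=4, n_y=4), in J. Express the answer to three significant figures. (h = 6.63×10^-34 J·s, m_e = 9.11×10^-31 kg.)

For a 2D rectangular well E = (h²/8m_e)·Σ n_i²/L_i² = (6.63×10^-34)²/(8·9.11×10^-31) · [4²/(3.07 nm)² + 4²/(3.07 nm)²].
Evaluating gives E = 2.05×10^-19 J.

E = 2.05×10^-19 J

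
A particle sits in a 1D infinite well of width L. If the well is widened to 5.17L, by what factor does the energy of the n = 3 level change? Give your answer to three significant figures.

0.0374

E_n ∝ 1/L², so the energy scales by 1/5.17² = 0.0374.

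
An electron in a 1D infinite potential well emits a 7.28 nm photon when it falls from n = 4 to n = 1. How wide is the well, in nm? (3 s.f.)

L = 0.182 nm

The photon carries ΔE = hc/λ = 6.626×10^-34·2.998×10^8/7.28×10^-9 m = 2.729×10^-17 J.
Since ΔE = (4² − 1²)E_1, E_1 = 1.819×10^-18 J, and L = h/√(8m_eE_1) = 1.82×10^-10 m = 0.182 nm.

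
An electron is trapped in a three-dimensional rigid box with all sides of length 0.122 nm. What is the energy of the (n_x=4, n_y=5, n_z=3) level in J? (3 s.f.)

For a 3D rectangular well E = (h²/8m_e)·Σ n_i²/L_i² = (6.626×10^-34)²/(8·9.109×10^-31) · [4²/(0.122 nm)² + 5²/(0.122 nm)² + 3²/(0.122 nm)²].
Evaluating gives E = 2.02×10^-16 J.

E = 2.02×10^-16 J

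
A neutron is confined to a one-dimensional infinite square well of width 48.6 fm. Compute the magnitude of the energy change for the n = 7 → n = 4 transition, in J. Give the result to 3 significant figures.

E_1 = h²/(8m_nL²) = 1.387×10^-14 J.
|ΔE| = |7² − 4²|·E_1 = 33·1.387×10^-14 J = 4.58×10^-13 J.

|ΔE| = 4.58×10^-13 J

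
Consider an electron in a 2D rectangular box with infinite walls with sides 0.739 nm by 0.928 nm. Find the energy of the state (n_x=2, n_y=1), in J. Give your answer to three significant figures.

For a 2D rectangular well E = (h²/8m_e)·Σ n_i²/L_i² = (6.626×10^-34)²/(8·9.109×10^-31) · [2²/(0.739 nm)² + 1²/(0.928 nm)²].
Evaluating gives E = 5.11×10^-19 J.

E = 5.11×10^-19 J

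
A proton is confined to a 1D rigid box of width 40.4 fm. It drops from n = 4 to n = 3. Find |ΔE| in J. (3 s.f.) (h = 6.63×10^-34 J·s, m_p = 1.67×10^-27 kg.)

|ΔE| = 1.41×10^-13 J

E_1 = h²/(8m_pL²) = 2.016×10^-14 J.
|ΔE| = |4² − 3²|·E_1 = 7·2.016×10^-14 J = 1.41×10^-13 J.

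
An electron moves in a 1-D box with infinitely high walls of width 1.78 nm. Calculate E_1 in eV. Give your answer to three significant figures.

E_1 = 0.119 eV

For an infinite well E_n = n²h²/(8m_eL²), so E_1 = h²/(8m_eL²) = (6.626×10^-34)²/(8·9.109×10^-31·(1.78×10^-9 m)²) = 1.902×10^-20 J.
Converting, E_1 = 1.902×10^-20 J / (1.602×10^-19 J/eV) = 0.119 eV.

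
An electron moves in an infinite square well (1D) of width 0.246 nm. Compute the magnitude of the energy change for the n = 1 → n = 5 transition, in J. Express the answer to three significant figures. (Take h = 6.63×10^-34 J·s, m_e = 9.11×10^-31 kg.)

E_1 = h²/(8m_eL²) = 9.967×10^-19 J.
|ΔE| = |1² − 5²|·E_1 = 24·9.967×10^-19 J = 2.39×10^-17 J.

|ΔE| = 2.39×10^-17 J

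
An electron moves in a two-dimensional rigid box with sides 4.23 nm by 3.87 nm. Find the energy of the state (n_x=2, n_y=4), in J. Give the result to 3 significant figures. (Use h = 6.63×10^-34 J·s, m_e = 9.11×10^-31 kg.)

E = 7.79×10^-20 J

For a 2D rectangular well E = (h²/8m_e)·Σ n_i²/L_i² = (6.63×10^-34)²/(8·9.11×10^-31) · [2²/(4.23 nm)² + 4²/(3.87 nm)²].
Evaluating gives E = 7.79×10^-20 J.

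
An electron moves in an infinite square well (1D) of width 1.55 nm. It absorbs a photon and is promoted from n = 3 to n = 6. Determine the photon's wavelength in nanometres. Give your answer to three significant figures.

E_1 = h²/(8m_eL²) = 2.508×10^-20 J, so ΔE = (6² − 3²)E_1 = 6.772×10^-19 J.
λ = hc/ΔE = (6.626×10^-34·2.998×10^8)/6.772×10^-19 = 2.93×10^-7 m = 293 nm.

λ = 293 nm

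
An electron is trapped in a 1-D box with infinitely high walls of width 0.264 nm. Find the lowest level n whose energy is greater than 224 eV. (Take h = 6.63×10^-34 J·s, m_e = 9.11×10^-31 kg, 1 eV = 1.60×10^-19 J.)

E_1 = h²/(8m_eL²) = 8.654×10^-19 J = 5.409 eV.
Need n² > 224/5.409 = 41.41, i.e. n > 6.435.
The smallest integer satisfying this is n = 7.

n = 7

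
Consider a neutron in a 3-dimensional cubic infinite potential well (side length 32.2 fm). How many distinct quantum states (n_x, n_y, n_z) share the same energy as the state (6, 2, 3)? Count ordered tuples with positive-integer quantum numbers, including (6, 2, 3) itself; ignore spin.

The level has n_x² + n_y² + n_z² = 49. The ordered positive-integer solutions are (2, 3, 6), (2, 6, 3), (3, 2, 6), (3, 6, 2), (6, 2, 3), (6, 3, 2).
That gives 6 states.

degeneracy = 6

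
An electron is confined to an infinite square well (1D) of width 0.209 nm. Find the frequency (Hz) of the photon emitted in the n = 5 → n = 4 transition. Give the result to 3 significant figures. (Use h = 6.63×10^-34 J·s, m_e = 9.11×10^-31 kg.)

f = 1.87×10^16 Hz

E_1 = h²/(8m_eL²) = 1.381×10^-18 J and ΔE = (5² − 4²)E_1 = 1.243×10^-17 J.
f = ΔE/h = 1.243×10^-17/6.63×10^-34 = 1.87×10^16 Hz.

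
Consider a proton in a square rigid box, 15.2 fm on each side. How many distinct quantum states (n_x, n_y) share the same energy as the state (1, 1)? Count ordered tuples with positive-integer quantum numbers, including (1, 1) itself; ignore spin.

The level has n_x² + n_y² = 2. The ordered positive-integer solutions are (1, 1).
That gives 1 state.

degeneracy = 1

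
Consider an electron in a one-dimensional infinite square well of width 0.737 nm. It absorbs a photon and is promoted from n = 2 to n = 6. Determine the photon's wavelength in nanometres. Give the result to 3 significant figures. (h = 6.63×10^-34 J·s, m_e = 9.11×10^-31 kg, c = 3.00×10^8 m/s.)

λ = 56.0 nm

E_1 = h²/(8m_eL²) = 1.110×10^-19 J, so ΔE = (6² − 2²)E_1 = 3.552×10^-18 J.
λ = hc/ΔE = (6.63×10^-34·3.00×10^8)/3.552×10^-18 = 5.60×10^-8 m = 56.0 nm.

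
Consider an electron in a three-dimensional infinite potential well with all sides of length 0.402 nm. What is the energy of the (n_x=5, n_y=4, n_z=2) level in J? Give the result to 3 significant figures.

For a 3D rectangular well E = (h²/8m_e)·Σ n_i²/L_i² = (6.626×10^-34)²/(8·9.109×10^-31) · [5²/(0.402 nm)² + 4²/(0.402 nm)² + 2²/(0.402 nm)²].
Evaluating gives E = 1.68×10^-17 J.

E = 1.68×10^-17 J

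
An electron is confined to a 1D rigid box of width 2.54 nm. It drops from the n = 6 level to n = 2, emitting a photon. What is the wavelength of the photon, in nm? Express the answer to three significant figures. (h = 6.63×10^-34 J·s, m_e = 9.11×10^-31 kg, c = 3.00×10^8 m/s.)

λ = 665 nm

E_1 = h²/(8m_eL²) = 9.349×10^-21 J, so ΔE = (6² − 2²)E_1 = 2.992×10^-19 J.
λ = hc/ΔE = (6.63×10^-34·3.00×10^8)/2.992×10^-19 = 6.65×10^-7 m = 665 nm.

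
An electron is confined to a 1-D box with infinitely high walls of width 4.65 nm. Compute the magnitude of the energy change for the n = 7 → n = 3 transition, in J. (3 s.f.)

|ΔE| = 1.11×10^-19 J

E_1 = h²/(8m_eL²) = 2.786×10^-21 J.
|ΔE| = |7² − 3²|·E_1 = 40·2.786×10^-21 J = 1.11×10^-19 J.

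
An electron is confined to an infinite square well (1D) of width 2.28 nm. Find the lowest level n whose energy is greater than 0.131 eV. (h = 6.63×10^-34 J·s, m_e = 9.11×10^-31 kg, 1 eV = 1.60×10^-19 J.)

E_1 = h²/(8m_eL²) = 1.160×10^-20 J = 0.07250 eV.
Need n² > 0.131/0.07250 = 1.807, i.e. n > 1.344.
The smallest integer satisfying this is n = 2.

n = 2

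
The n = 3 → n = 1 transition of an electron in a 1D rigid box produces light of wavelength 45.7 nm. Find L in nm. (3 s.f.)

The photon carries ΔE = hc/λ = 6.626×10^-34·2.998×10^8/4.57×10^-8 m = 4.347×10^-18 J.
Since ΔE = (3² − 1²)E_1, E_1 = 5.434×10^-19 J, and L = h/√(8m_eE_1) = 3.33×10^-10 m = 0.333 nm.

L = 0.333 nm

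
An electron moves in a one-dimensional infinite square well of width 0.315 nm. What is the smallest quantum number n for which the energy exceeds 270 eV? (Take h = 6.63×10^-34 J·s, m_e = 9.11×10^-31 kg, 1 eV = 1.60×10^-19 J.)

n = 9

E_1 = h²/(8m_eL²) = 6.079×10^-19 J = 3.799 eV.
Need n² > 270/3.799 = 71.07, i.e. n > 8.430.
The smallest integer satisfying this is n = 9.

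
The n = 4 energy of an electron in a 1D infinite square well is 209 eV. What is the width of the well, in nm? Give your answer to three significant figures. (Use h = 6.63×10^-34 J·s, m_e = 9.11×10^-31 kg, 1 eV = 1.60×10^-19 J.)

L = 0.170 nm

From E_n = n²h²/(8m_eL²), L = n·h/√(8m_eE_n).
E_4 = 209 eV = 3.344×10^-17 J, so L = 4·6.63×10^-34/√(8·9.11×10^-31·3.344×10^-17) = 1.70×10^-10 m = 0.170 nm.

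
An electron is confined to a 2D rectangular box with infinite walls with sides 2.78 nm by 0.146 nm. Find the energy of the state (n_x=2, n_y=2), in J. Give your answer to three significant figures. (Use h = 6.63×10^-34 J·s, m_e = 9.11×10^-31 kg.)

For a 2D rectangular well E = (h²/8m_e)·Σ n_i²/L_i² = (6.63×10^-34)²/(8·9.11×10^-31) · [2²/(2.78 nm)² + 2²/(0.146 nm)²].
Evaluating gives E = 1.13×10^-17 J.

E = 1.13×10^-17 J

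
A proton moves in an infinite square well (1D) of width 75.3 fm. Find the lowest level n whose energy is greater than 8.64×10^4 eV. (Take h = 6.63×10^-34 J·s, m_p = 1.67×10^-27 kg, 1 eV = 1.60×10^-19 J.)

n = 2

E_1 = h²/(8m_pL²) = 5.803×10^-15 J = 3.627×10^4 eV.
Need n² > 8.64×10^4/3.627×10^4 = 2.382, i.e. n > 1.543.
The smallest integer satisfying this is n = 2.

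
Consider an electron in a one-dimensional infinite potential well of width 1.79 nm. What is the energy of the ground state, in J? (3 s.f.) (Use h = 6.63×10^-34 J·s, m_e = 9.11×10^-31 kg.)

For an infinite well E_n = n²h²/(8m_eL²), so E_1 = h²/(8m_eL²) = (6.63×10^-34)²/(8·9.11×10^-31·(1.79×10^-9 m)²) = 1.882×10^-20 J.

E_1 = 1.88×10^-20 J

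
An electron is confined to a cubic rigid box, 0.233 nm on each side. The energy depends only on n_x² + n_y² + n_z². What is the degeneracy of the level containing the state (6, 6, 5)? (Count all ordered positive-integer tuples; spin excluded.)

The level has n_x² + n_y² + n_z² = 97. The ordered positive-integer solutions are (5, 6, 6), (6, 5, 6), (6, 6, 5).
That gives 3 states.

degeneracy = 3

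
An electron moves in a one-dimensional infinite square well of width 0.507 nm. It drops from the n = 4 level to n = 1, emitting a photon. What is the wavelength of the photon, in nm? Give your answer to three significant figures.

E_1 = h²/(8m_eL²) = 2.344×10^-19 J, so ΔE = (4² − 1²)E_1 = 3.516×10^-18 J.
λ = hc/ΔE = (6.626×10^-34·2.998×10^8)/3.516×10^-18 = 5.65×10^-8 m = 56.5 nm.

λ = 56.5 nm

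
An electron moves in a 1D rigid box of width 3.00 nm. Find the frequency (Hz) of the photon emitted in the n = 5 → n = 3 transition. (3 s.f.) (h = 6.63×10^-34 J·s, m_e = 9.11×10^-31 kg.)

E_1 = h²/(8m_eL²) = 6.702×10^-21 J and ΔE = (5² − 3²)E_1 = 1.072×10^-19 J.
f = ΔE/h = 1.072×10^-19/6.63×10^-34 = 1.62×10^14 Hz.

f = 1.62×10^14 Hz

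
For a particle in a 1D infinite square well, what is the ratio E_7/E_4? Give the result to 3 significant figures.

E_n ∝ n², so E_7/E_4 = 7²/4² = 49/16 = 3.06.

3.06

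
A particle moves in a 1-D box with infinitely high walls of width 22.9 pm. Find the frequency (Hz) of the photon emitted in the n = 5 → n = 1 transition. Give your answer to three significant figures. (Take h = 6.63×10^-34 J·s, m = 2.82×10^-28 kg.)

f = 1.34×10^16 Hz

E_1 = h²/(8mL²) = 3.715×10^-19 J and ΔE = (5² − 1²)E_1 = 8.916×10^-18 J.
f = ΔE/h = 8.916×10^-18/6.63×10^-34 = 1.34×10^16 Hz.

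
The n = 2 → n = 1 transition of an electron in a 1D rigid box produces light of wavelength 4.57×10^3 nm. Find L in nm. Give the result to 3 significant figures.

The photon carries ΔE = hc/λ = 6.626×10^-34·2.998×10^8/4.57×10^-6 m = 4.347×10^-20 J.
Since ΔE = (2² − 1²)E_1, E_1 = 1.449×10^-20 J, and L = h/√(8m_eE_1) = 2.04×10^-9 m = 2.04 nm.

L = 2.04 nm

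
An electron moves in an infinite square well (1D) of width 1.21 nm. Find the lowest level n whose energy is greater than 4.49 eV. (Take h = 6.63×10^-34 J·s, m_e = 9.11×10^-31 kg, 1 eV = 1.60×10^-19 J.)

n = 5

E_1 = h²/(8m_eL²) = 4.120×10^-20 J = 0.2575 eV.
Need n² > 4.49/0.2575 = 17.44, i.e. n > 4.176.
The smallest integer satisfying this is n = 5.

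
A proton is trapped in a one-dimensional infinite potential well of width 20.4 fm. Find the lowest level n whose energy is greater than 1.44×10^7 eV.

E_1 = h²/(8m_pL²) = 7.882×10^-14 J = 4.920×10^5 eV.
Need n² > 1.44×10^7/4.920×10^5 = 29.27, i.e. n > 5.410.
The smallest integer satisfying this is n = 6.

n = 6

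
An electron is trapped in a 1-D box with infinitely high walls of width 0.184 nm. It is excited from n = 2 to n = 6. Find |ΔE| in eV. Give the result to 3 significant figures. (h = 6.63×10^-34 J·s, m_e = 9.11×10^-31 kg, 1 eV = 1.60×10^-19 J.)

E_1 = h²/(8m_eL²) = 1.781×10^-18 J.
|ΔE| = |2² − 6²|·E_1 = 32·1.781×10^-18 J = 5.699×10^-17 J = 356 eV.

|ΔE| = 356 eV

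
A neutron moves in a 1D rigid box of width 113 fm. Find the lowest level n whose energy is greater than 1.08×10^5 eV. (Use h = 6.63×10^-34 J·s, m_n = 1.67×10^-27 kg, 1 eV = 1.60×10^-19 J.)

E_1 = h²/(8m_nL²) = 2.577×10^-15 J = 1.611×10^4 eV.
Need n² > 1.08×10^5/1.611×10^4 = 6.704, i.e. n > 2.589.
The smallest integer satisfying this is n = 3.

n = 3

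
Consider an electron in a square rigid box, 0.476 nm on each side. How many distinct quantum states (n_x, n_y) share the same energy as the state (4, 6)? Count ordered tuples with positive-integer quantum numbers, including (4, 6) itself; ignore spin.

degeneracy = 2

The level has n_x² + n_y² = 52. The ordered positive-integer solutions are (4, 6), (6, 4).
That gives 2 states.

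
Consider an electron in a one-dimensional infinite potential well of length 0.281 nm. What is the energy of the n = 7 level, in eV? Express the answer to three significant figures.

For an infinite well E_n = n²h²/(8m_eL²), so E_1 = h²/(8m_eL²) = (6.626×10^-34)²/(8·9.109×10^-31·(2.81×10^-10 m)²) = 7.630×10^-19 J.
Then E_7 = 7²·E_1 = 49·7.630×10^-19 J = 3.739×10^-17 J.
Converting, E_7 = 3.739×10^-17 J / (1.602×10^-19 J/eV) = 233 eV.

E_7 = 233 eV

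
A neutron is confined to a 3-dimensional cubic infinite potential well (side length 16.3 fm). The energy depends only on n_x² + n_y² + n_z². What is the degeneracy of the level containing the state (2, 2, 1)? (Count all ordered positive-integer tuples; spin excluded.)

degeneracy = 3

The level has n_x² + n_y² + n_z² = 9. The ordered positive-integer solutions are (1, 2, 2), (2, 1, 2), (2, 2, 1).
That gives 3 states.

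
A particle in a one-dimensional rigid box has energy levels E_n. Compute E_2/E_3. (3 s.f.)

0.444

E_n ∝ n², so E_2/E_3 = 2²/3² = 4/9 = 0.444.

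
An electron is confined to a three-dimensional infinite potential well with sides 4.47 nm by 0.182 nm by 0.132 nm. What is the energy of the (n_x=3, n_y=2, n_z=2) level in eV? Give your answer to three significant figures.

E = 132 eV

For a 3D rectangular well E = (h²/8m_e)·Σ n_i²/L_i² = (6.626×10^-34)²/(8·9.109×10^-31) · [3²/(4.47 nm)² + 2²/(0.182 nm)² + 2²/(0.132 nm)²].
Evaluating gives E = 2.113×10^-17 J = 132 eV.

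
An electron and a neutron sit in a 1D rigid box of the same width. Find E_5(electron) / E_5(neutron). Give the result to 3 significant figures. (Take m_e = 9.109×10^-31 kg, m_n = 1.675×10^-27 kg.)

E_n ∝ 1/m at fixed n and L, so the ratio is m_n/m_e = 1.675×10^-27/9.109×10^-31 = 1.84×10^3.

1.84×10^3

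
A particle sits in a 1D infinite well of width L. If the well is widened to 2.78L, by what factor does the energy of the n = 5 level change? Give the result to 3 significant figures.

0.129

E_n ∝ 1/L², so the energy scales by 1/2.78² = 0.129.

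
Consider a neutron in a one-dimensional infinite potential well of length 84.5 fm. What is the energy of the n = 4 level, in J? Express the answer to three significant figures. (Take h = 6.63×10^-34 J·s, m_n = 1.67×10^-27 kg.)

For an infinite well E_n = n²h²/(8m_nL²), so E_1 = h²/(8m_nL²) = (6.63×10^-34)²/(8·1.67×10^-27·(8.45×10^-14 m)²) = 4.608×10^-15 J.
Then E_4 = 4²·E_1 = 16·4.608×10^-15 J = 7.37×10^-14 J.

E_4 = 7.37×10^-14 J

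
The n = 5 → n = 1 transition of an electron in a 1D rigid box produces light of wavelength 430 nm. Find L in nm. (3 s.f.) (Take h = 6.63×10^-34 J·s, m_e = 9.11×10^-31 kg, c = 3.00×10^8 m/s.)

The photon carries ΔE = hc/λ = 6.63×10^-34·3.00×10^8/4.30×10^-7 m = 4.626×10^-19 J.
Since ΔE = (5² − 1²)E_1, E_1 = 1.928×10^-20 J, and L = h/√(8m_eE_1) = 1.77×10^-9 m = 1.77 nm.

L = 1.77 nm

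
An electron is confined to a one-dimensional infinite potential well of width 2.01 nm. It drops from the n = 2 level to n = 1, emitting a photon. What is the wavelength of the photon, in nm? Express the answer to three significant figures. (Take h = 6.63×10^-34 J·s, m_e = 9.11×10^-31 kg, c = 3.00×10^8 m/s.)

λ = 4.44×10^3 nm

E_1 = h²/(8m_eL²) = 1.493×10^-20 J, so ΔE = (2² − 1²)E_1 = 4.479×10^-20 J.
λ = hc/ΔE = (6.63×10^-34·3.00×10^8)/4.479×10^-20 = 4.44×10^-6 m = 4.44×10^3 nm.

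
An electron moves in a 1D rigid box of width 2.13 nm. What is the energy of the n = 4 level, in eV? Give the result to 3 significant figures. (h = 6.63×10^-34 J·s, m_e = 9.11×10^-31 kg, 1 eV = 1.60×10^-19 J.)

E_4 = 1.33 eV

For an infinite well E_n = n²h²/(8m_eL²), so E_1 = h²/(8m_eL²) = (6.63×10^-34)²/(8·9.11×10^-31·(2.13×10^-9 m)²) = 1.329×10^-20 J.
Then E_4 = 4²·E_1 = 16·1.329×10^-20 J = 2.126×10^-19 J.
Converting, E_4 = 2.126×10^-19 J / (1.60×10^-19 J/eV) = 1.33 eV.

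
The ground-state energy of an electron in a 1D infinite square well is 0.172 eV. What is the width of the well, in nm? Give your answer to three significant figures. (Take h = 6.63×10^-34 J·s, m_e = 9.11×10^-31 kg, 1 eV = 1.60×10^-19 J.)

From E_n = n²h²/(8m_eL²), L = n·h/√(8m_eE_n).
E_1 = 0.172 eV = 2.752×10^-20 J, so L = 1·6.63×10^-34/√(8·9.11×10^-31·2.752×10^-20) = 1.48×10^-9 m = 1.48 nm.

L = 1.48 nm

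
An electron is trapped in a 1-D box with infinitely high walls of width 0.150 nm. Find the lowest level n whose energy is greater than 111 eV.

n = 3

E_1 = h²/(8m_eL²) = 2.678×10^-18 J = 16.72 eV.
Need n² > 111/16.72 = 6.639, i.e. n > 2.577.
The smallest integer satisfying this is n = 3.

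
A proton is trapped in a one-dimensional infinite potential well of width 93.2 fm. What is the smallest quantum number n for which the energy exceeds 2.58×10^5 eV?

E_1 = h²/(8m_pL²) = 3.776×10^-15 J = 2.357×10^4 eV.
Need n² > 2.58×10^5/2.357×10^4 = 10.95, i.e. n > 3.309.
The smallest integer satisfying this is n = 4.

n = 4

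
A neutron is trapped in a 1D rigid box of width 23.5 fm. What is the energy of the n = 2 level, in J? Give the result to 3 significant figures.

E_2 = 2.37×10^-13 J

For an infinite well E_n = n²h²/(8m_nL²), so E_1 = h²/(8m_nL²) = (6.626×10^-34)²/(8·1.675×10^-27·(2.35×10^-14 m)²) = 5.933×10^-14 J.
Then E_2 = 2²·E_1 = 4·5.933×10^-14 J = 2.37×10^-13 J.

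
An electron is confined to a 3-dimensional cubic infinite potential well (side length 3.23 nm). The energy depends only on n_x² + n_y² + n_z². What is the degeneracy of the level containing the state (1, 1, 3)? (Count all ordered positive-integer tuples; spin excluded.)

The level has n_x² + n_y² + n_z² = 11. The ordered positive-integer solutions are (1, 1, 3), (1, 3, 1), (3, 1, 1).
That gives 3 states.

degeneracy = 3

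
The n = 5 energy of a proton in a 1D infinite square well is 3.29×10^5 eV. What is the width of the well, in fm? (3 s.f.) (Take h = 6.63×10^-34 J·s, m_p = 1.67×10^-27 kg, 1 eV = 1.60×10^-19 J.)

From E_n = n²h²/(8m_pL²), L = n·h/√(8m_pE_n).
E_5 = 3.29×10^5 eV = 5.264×10^-14 J, so L = 5·6.63×10^-34/√(8·1.67×10^-27·5.264×10^-14) = 1.25×10^-13 m = 125 fm.

L = 125 fm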